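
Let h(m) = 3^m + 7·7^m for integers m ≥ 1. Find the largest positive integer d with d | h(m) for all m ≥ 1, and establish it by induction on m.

d = 4

Computing the first values: h(1) = 52 and h(2) = 352; gcd(52, 352) = 4, so d ≤ 4.
We prove 4 | 3^m + 7·7^m for all m ≥ 1 by induction on m.
For the base case m = 1: h(1) = 52 = 4·(13), so 4 | h(1).
For the inductive step, assume it holds for an arbitrary i ≥ 1, i.e. 4 | h(i). Then
h(i+1) − 7·h(i) = (3^(i+1) + 7·7^(i+1)) − 7·(3^i + 7·7^i) = (1)·3^i·(3 − 7) = (-4)·3^i. Since 4 | h(i) by the inductive hypothesis, 4 | 7·h(i); and 4 | -4 since -4 = 4·-1. Therefore 4 | h(i+1).
By induction, the statement is established for all m ≥ 1.
Therefore the largest such d is 4.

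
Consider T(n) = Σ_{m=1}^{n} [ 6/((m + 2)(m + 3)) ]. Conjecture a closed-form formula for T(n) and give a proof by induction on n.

T(n) = 2n/(n + 3)

We claim T(n) = 2n/(n + 3) for all n ≥ 1.
When n = 1: T(1) = 1/2, and the closed form gives 1/2. They agree.
Inductive step: suppose the statement holds for some m ≥ 1, so T(m) = 2m/(m + 3).
Then T(m+1) = T(m) + (6/((m + 3)(m + 4))) = (2m/(m + 3)) + (6/((m + 3)(m + 4))).
Simplifying, T(m+1) = 2(m + 1)/(m + 4) = 2(m+1)/((m+1) + 3),
which is the closed form with n = m+1.
Hence, by induction on n, the claim holds for every n ≥ 1.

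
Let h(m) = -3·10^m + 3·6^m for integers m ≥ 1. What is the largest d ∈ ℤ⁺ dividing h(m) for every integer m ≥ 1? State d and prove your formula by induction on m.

Computing the first values: h(1) = -12 and h(2) = -192; gcd(-12, -192) = 12, so d ≤ 12.
We prove 12 | -3·10^m + 3·6^m for all m ≥ 1 by induction on m.
When m = 1: h(1) = -12 = 12·(-1), so 12 | h(1).
Suppose the result is true for m = p, i.e. 12 | h(p). Then
h(p+1) − 10·h(p) = (-3·10^(p+1) + 3·6^(p+1)) − 10·(-3·10^p + 3·6^p) = (3)·6^p·(6 − 10) = (-12)·6^p. Since 12 | h(p) by the inductive hypothesis, 12 | 10·h(p); and 12 | -12 since -12 = 12·-1. Therefore 12 | h(p+1).
By the principle of mathematical induction, the result holds for all m ≥ 1.
Therefore the largest such d is 12.

d = 12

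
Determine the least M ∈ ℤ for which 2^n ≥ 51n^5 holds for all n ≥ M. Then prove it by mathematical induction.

M = 31

At n = 30: 1073741824 < 1239300000, so the inequality fails and M ≥ 31. We prove 2^n ≥ 51n^5 for all n ≥ 31.
When n = 31: 2^n = 2147483648 and 51n^5 = 1460086701, so 2147483648 ≥ 1460086701.
Inductive step: suppose the statement holds for some i ≥ 31, so 2^i ≥ 51i^5.
Then 2^(i + 1) = 2·(2^i) ≥ 2·(51i^5).
Also, for i ≥ 31 we have 2·(51i^5) ≥ 51(i+1)^5, since 2 ≥ (1 + 1/i)^5 for all i ≥ 31.
Combining, 2^(i + 1) ≥ 51(i+1)^5.
By the principle of mathematical induction, the result holds for all n ≥ 31.
Hence the smallest such M is 31.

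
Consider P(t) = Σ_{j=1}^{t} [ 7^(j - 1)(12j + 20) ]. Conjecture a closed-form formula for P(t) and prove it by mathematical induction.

P(t) = 7^t(2t + 3) - 3

We claim P(t) = 7^t(2t + 3) - 3 for all t ≥ 1.
When t = 1: P(1) = 32, and the closed form gives 32. They agree.
Inductive step: assume the claim holds for t = j, so P(j) = 7^j(2j + 3) - 3.
Then P(j+1) = P(j) + (7^j(12j + 32)) = (7^j(2j + 3) - 3) + (7^j(12j + 32)).
Simplifying, P(j+1) = 14·7^j·j + 35·7^j - 3 = 7^(j+1)(2(j+1) + 3) - 3,
which is the closed form with t = j+1.
Hence, by induction on t, the claim holds for every t ≥ 1.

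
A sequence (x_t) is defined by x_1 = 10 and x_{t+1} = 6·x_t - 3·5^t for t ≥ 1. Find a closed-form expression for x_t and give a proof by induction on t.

Computing the first terms: x_1 = 10, x_2 = 45, x_3 = 195. This suggests x_t = 3·5^t - 5·6^(t - 1).
For the base case t = 1: the formula gives 10 = 10 = x_1.
Suppose the result is true for t = r, so x_r = 3·5^r - 5·6^(r - 1).
Then x_{r+1} = 6·x_r - 3·5^r = 6·(3·5^r - 5·6^(r - 1)) - 3·5^r = 3·5^(r + 1) - 5·6^r = 3·5^(r+1) - 5·6^((r+1) - 1),
which is the claimed formula at t = r+1.
Hence, by induction on t, the claim holds for every t ≥ 1.

x_t = 3·5^t - 5·6^(t - 1)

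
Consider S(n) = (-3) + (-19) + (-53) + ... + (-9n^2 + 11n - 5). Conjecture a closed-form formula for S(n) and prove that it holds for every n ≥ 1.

S(n) = -n(3n^2 - n + 1)

We claim S(n) = -n(3n^2 - n + 1) for all n ≥ 1.
Base case (n = 1): S(1) = -3, and the closed form gives -3. They agree.
Inductive step: suppose the statement holds for some p ≥ 1, so S(p) = p(-3p^2 + p - 1).
Then S(p+1) = S(p) + (11p - 9(p + 1)^2 + 6) = (p(-3p^2 + p - 1)) + (11p - 9(p + 1)^2 + 6).
Simplifying, S(p+1) = -(p + 1)(3p^2 + 5p + 3) = -(p+1)(3(p+1)^2 - (p+1) + 1),
which is the closed form with n = p+1.
By induction, the statement is established for all n ≥ 1.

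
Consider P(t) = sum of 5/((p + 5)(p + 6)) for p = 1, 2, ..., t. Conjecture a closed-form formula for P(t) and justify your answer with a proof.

We claim P(t) = 5t/(6(t + 6)) for all t ≥ 1.
For the base case t = 1: P(1) = 5/42, and the closed form gives 5/42. They agree.
Inductive step: suppose the statement holds for some p ≥ 1, so P(p) = 5p/(6(p + 6)).
Then P(p+1) = P(p) + (5/((p + 6)(p + 7))) = (5p/(6(p + 6))) + (5/((p + 6)(p + 7))).
Simplifying, P(p+1) = 5(p + 1)/(6(p + 7)) = 5(p+1)/(6((p+1) + 6)),
which is the closed form with t = p+1.
By induction, the statement is established for all t ≥ 1.

P(t) = 5t/(6(t + 6))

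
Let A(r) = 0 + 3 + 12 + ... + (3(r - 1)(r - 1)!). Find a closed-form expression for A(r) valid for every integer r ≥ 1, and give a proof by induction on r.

We claim A(r) = 3r! - 3 for all r ≥ 1.
Base case (r = 1): A(1) = 0, and the closed form gives 0. They agree.
Inductive step: suppose the statement holds for some j ≥ 1, so A(j) = 3j! - 3.
Then A(j+1) = A(j) + (3j·j!) = (3j! - 3) + (3j·j!).
Simplifying, A(j+1) = 3(j+1)! - 3,
which is the closed form with r = j+1.
By induction, the statement is established for all r ≥ 1.

A(r) = 3r! - 3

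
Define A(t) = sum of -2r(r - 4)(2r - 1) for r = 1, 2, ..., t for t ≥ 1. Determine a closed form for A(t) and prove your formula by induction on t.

We claim A(t) = -t(t + 1)(t^2 - 5t + 1) for all t ≥ 1.
Base case (t = 1): A(1) = 6, and the closed form gives 6. They agree.
Suppose the result is true for t = r, so A(r) = r(-r^3 + 4r^2 + 4r - 1).
Then A(r+1) = A(r) + (-2(r - 3)(r + 1)(2r + 1)) = (r(-r^3 + 4r^2 + 4r - 1)) + (-2(r - 3)(r + 1)(2r + 1)).
Simplifying, A(r+1) = -(r + 1)(r + 2)(r^2 - 3r - 3) = -(r+1)((r+1) + 1)((r+1)^2 - 5(r+1) + 1),
which is the closed form with t = r+1.
Hence, by induction on t, the claim holds for every t ≥ 1.

A(t) = -t(t + 1)(t^2 - 5t + 1)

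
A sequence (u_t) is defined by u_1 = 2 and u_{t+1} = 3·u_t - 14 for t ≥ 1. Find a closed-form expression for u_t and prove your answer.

Computing the first terms: u_1 = 2, u_2 = -8, u_3 = -38. This suggests u_t = -5·3^(t - 1) + 7.
Base case (t = 1): the formula gives 2 = 2 = u_1.
For the inductive step, assume it holds for an arbitrary i ≥ 1, so u_i = -5·3^(i - 1) + 7.
Then u_{i+1} = 3·u_i - 14 = 3·(-5·3^(i - 1) + 7) - 14 = -5·3^i + 7 = -5·3^((i+1) - 1) + 7,
which is the claimed formula at t = i+1.
This completes the induction.

u_t = -5·3^(t - 1) + 7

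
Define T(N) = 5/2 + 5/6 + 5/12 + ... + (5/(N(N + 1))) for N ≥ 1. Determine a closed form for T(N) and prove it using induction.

We claim T(N) = 5N/(N + 1) for all N ≥ 1.
For the base case N = 1: T(1) = 5/2, and the closed form gives 5/2. They agree.
Suppose the result is true for N = m, so T(m) = 5m/(m + 1).
Then T(m+1) = T(m) + (5/((m + 1)(m + 2))) = (5m/(m + 1)) + (5/((m + 1)(m + 2))).
Simplifying, T(m+1) = 5(m + 1)/(m + 2) = 5(m+1)/((m+1) + 1),
which is the closed form with N = m+1.
This completes the induction.

T(N) = 5N/(N + 1)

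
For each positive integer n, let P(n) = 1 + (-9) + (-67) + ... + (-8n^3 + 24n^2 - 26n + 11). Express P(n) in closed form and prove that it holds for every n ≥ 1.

P(n) = -n(2n^3 - 4n^2 + 3n - 2)

We claim P(n) = -n(2n^3 - 4n^2 + 3n - 2) for all n ≥ 1.
Base step (n = 1): P(1) = 1, and the closed form gives 1. They agree.
Suppose the result is true for n = m, so P(m) = m(-2m^3 + 4m^2 - 3m + 2).
Then P(m+1) = P(m) + (-8m^3 - 2m + 1) = (m(-2m^3 + 4m^2 - 3m + 2)) + (-8m^3 - 2m + 1).
Simplifying, P(m+1) = -(m + 1)(2m^3 + 2m^2 + m - 1) = -(m+1)(2(m+1)^3 - 4(m+1)^2 + 3(m+1) - 2),
which is the closed form with n = m+1.
Hence, by induction on n, the claim holds for every n ≥ 1.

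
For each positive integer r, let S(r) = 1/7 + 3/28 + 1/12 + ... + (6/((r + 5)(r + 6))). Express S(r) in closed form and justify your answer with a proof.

We claim S(r) = r/(r + 6) for all r ≥ 1.
For the base case r = 1: S(1) = 1/7, and the closed form gives 1/7. They agree.
Inductive step: suppose the statement holds for some p ≥ 1, so S(p) = p/(p + 6).
Then S(p+1) = S(p) + (6/((p + 6)(p + 7))) = (p/(p + 6)) + (6/((p + 6)(p + 7))).
Simplifying, S(p+1) = (p + 1)/(p + 7) = (p+1)/((p+1) + 6),
which is the closed form with r = p+1.
By the principle of mathematical induction, the result holds for all r ≥ 1.

S(r) = r/(r + 6)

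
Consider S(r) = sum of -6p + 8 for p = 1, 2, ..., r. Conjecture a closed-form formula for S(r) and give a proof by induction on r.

We claim S(r) = -r(3r - 5) for all r ≥ 1.
For the base case r = 1: S(1) = 2, and the closed form gives 2. They agree.
Inductive step: suppose the statement holds for some p ≥ 1, so S(p) = p(-3p + 5).
Then S(p+1) = S(p) + (-6p + 2) = (p(-3p + 5)) + (-6p + 2).
Simplifying, S(p+1) = -(p + 1)(3p - 2) = -(p+1)(3(p+1) - 5),
which is the closed form with r = p+1.
This completes the induction.

S(r) = -r(3r - 5)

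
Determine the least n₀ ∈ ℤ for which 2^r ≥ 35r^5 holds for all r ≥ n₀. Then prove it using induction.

At r = 29: 536870912 < 717890215, so the inequality fails and n₀ ≥ 30. We prove 2^r ≥ 35r^5 for all r ≥ 30.
Base step (r = 30): 2^r = 1073741824 and 35r^5 = 850500000, so 1073741824 ≥ 850500000.
Suppose the result is true for r = m, so 2^m ≥ 35m^5.
Then 2^(m + 1) = 2·(2^m) ≥ 2·(35m^5).
Also, for m ≥ 30 we have 2·(35m^5) ≥ 35(m+1)^5, since 2 ≥ (1 + 1/m)^5 for all m ≥ 30.
Combining, 2^(m + 1) ≥ 35(m+1)^5.
This completes the induction.
Hence the smallest such n₀ is 30.

n₀ = 30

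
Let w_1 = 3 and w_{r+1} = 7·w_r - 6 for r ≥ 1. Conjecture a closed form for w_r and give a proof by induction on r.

Computing the first terms: w_1 = 3, w_2 = 15, w_3 = 99. This suggests w_r = 2·7^(r - 1) + 1.
For the base case r = 1: the formula gives 3 = 3 = w_1.
Suppose the result is true for r = j, so w_j = 2·7^(j - 1) + 1.
Then w_{j+1} = 7·w_j - 6 = 7·(2·7^(j - 1) + 1) - 6 = 2·7^j + 1 = 2·7^((j+1) - 1) + 1,
which is the claimed formula at r = j+1.
This completes the induction.

w_r = 2·7^(r - 1) + 1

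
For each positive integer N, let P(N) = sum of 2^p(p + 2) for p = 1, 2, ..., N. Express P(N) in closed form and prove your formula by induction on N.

P(N) = 2·2^N(N + 1) - 2

We claim P(N) = 2·2^N(N + 1) - 2 for all N ≥ 1.
Base case (N = 1): P(1) = 6, and the closed form gives 6. They agree.
Suppose the result is true for N = p, so P(p) = 2·2^p(p + 1) - 2.
Then P(p+1) = P(p) + (2^(p + 1)(p + 3)) = (2·2^p(p + 1) - 2) + (2^(p + 1)(p + 3)).
Simplifying, P(p+1) = 4·2^p·p + 8·2^p - 2 = 2·2^(p+1)((p+1) + 1) - 2,
which is the closed form with N = p+1.
Hence, by induction on N, the claim holds for every N ≥ 1.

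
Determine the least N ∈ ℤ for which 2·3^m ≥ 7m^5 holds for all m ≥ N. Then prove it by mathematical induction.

At m = 12: 1062882 < 1741824, so the inequality fails and N ≥ 13. We prove 2·3^m ≥ 7m^5 for all m ≥ 13.
For the base case m = 13: 2·3^m = 3188646 and 7m^5 = 2599051, so 3188646 ≥ 2599051.
Inductive step: assume the claim holds for m = p, so 2·3^p ≥ 7p^5.
Then 2·3^(p + 1) = 3·(2·3^p) ≥ 3·(7p^5).
Also, for p ≥ 13 we have 3·(7p^5) ≥ 7(p+1)^5, since 3 ≥ (1 + 1/p)^5 for all p ≥ 13.
Combining, 2·3^(p + 1) ≥ 7(p+1)^5.
By the principle of mathematical induction, the result holds for all m ≥ 13.
Hence the smallest such N is 13.

N = 13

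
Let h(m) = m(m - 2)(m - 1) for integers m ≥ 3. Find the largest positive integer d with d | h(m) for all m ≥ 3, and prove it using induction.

d = 6

Computing the first values: h(3) = 6 and h(4) = 24; gcd(6, 24) = 6, so d ≤ 6.
We prove 6 | m(m - 2)(m - 1) for all m ≥ 3 by induction on m.
Base step (m = 3): h(3) = 6 = 6·(1), so 6 | h(3).
For the inductive step, assume it holds for an arbitrary r ≥ 3, i.e. 6 | h(r). Then
h(r+1) − h(r) = (r-1)·r·(r+1) − (r-2)·(r-1)·r = (r-1)·r·[(r+1) − (r-2)] = 3·(r-1)·r. The product of 2 consecutive integers is divisible by (2)! = 2, so h(r+1) − h(r) is divisible by 3·2 = 6. By the inductive hypothesis 6 | h(r), hence 6 | h(r+1).
By the principle of mathematical induction, the result holds for all m ≥ 3.
Therefore the largest such d is 6.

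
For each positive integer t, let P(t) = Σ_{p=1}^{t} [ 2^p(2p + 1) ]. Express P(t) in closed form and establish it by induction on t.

We claim P(t) = 2·2^t(2t - 1) + 2 for all t ≥ 1.
For the base case t = 1: P(1) = 6, and the closed form gives 6. They agree.
Inductive step: assume the claim holds for t = p, so P(p) = 2·2^p(2p - 1) + 2.
Then P(p+1) = P(p) + (2^(p + 1)(2p + 3)) = (2·2^p(2p - 1) + 2) + (2^(p + 1)(2p + 3)).
Simplifying, P(p+1) = 8·2^p·p + 4·2^p + 2 = 2·2^(p+1)(2(p+1) - 1) + 2,
which is the closed form with t = p+1.
Hence, by induction on t, the claim holds for every t ≥ 1.

P(t) = 2·2^t(2t - 1) + 2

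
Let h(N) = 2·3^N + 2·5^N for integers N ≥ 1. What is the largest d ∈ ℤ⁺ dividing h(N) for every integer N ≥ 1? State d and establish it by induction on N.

Computing the first values: h(1) = 16 and h(2) = 68; gcd(16, 68) = 4, so d ≤ 4.
We prove 4 | 2·3^N + 2·5^N for all N ≥ 1 by induction on N.
When N = 1: h(1) = 16 = 4·(4), so 4 | h(1).
Inductive step: suppose the statement holds for some j ≥ 1, i.e. 4 | h(j). Then
h(j+1) − 5·h(j) = (2·3^(j+1) + 2·5^(j+1)) − 5·(2·3^j + 2·5^j) = (2)·3^j·(3 − 5) = (-4)·3^j. Since 4 | h(j) by the inductive hypothesis, 4 | 5·h(j); and 4 | -4 since -4 = 4·-1. Therefore 4 | h(j+1).
By the principle of mathematical induction, the result holds for all N ≥ 1.
Therefore the largest such d is 4.

d = 4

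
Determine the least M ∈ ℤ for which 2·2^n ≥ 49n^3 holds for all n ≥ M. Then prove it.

M = 17

At n = 16: 131072 < 200704, so the inequality fails and M ≥ 17. We prove 2·2^n ≥ 49n^3 for all n ≥ 17.
When n = 17: 2·2^n = 262144 and 49n^3 = 240737, so 262144 ≥ 240737.
Inductive step: suppose the statement holds for some p ≥ 17, so 2·2^p ≥ 49p^3.
Then 2·2^(p + 1) = 2·(2·2^p) ≥ 2·(49p^3).
Also, for p ≥ 17 we have 2·(49p^3) ≥ 49(p+1)^3, since 2 ≥ (1 + 1/p)^3 for all p ≥ 17.
Combining, 2·2^(p + 1) ≥ 49(p+1)^3.
This completes the induction.
Hence the smallest such M is 17.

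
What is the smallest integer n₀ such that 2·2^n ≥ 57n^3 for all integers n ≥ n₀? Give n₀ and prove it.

At n = 17: 262144 < 280041, so the inequality fails and n₀ ≥ 18. We prove 2·2^n ≥ 57n^3 for all n ≥ 18.
For the base case n = 18: 2·2^n = 524288 and 57n^3 = 332424, so 524288 ≥ 332424.
Inductive step: assume the claim holds for n = p, so 2·2^p ≥ 57p^3.
Then 2·2^(p + 1) = 2·(2·2^p) ≥ 2·(57p^3).
Also, for p ≥ 18 we have 2·(57p^3) ≥ 57(p+1)^3, since 2 ≥ (1 + 1/p)^3 for all p ≥ 18.
Combining, 2·2^(p + 1) ≥ 57(p+1)^3.
This completes the induction.
Hence the smallest such n₀ is 18.

n₀ = 18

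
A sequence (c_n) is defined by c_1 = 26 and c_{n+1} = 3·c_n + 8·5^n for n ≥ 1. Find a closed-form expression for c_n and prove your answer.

Computing the first terms: c_1 = 26, c_2 = 118, c_3 = 554. This suggests c_n = 2·3^n + 4·5^n.
For the base case n = 1: the formula gives 26 = 26 = c_1.
For the inductive step, assume it holds for an arbitrary m ≥ 1, so c_m = 2·3^m + 4·5^m.
Then c_{m+1} = 3·c_m + 8·5^m = 3·(2·3^m + 4·5^m) + 8·5^m = 2·3^(m + 1) + 4·5^(m + 1),
which is the claimed formula at n = m+1.
Hence, by induction on n, the claim holds for every n ≥ 1.

c_n = 2·3^n + 4·5^n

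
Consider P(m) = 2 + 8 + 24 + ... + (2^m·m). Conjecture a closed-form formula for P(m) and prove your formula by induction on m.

We claim P(m) = 2·2^m(m - 1) + 2 for all m ≥ 1.
For the base case m = 1: P(1) = 2, and the closed form gives 2. They agree.
For the inductive step, assume it holds for an arbitrary p ≥ 1, so P(p) = 2·2^p(p - 1) + 2.
Then P(p+1) = P(p) + (2^(p + 1)(p + 1)) = (2·2^p(p - 1) + 2) + (2^(p + 1)(p + 1)).
Simplifying, P(p+1) = 4·2^p·p + 2 = 2·2^(p+1)((p+1) - 1) + 2,
which is the closed form with m = p+1.
By induction, the statement is established for all m ≥ 1.

P(m) = 2·2^m(m - 1) + 2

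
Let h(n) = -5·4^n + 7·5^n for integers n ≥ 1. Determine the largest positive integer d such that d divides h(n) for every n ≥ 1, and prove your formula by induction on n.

d = 5

Computing the first values: h(1) = 15 and h(2) = 95; gcd(15, 95) = 5, so d ≤ 5.
We prove 5 | -5·4^n + 7·5^n for all n ≥ 1 by induction on n.
Base case (n = 1): h(1) = 15 = 5·(3), so 5 | h(1).
Suppose the result is true for n = i, i.e. 5 | h(i). Then
h(i+1) − 5·h(i) = (-5·4^(i+1) + 7·5^(i+1)) − 5·(-5·4^i + 7·5^i) = (-5)·4^i·(4 − 5) = (5)·4^i. Since 5 | h(i) by the inductive hypothesis, 5 | 5·h(i); and 5 | 5 since 5 = 5·1. Therefore 5 | h(i+1).
By the principle of mathematical induction, the result holds for all n ≥ 1.
Therefore the largest such d is 5.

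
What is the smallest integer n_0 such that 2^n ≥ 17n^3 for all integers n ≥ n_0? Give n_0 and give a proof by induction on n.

At n = 16: 65536 < 69632, so the inequality fails and n_0 ≥ 17. We prove 2^n ≥ 17n^3 for all n ≥ 17.
When n = 17: 2^n = 131072 and 17n^3 = 83521, so 131072 ≥ 83521.
Suppose the result is true for n = k, so 2^k ≥ 17k^3.
Then 2^(k + 1) = 2·(2^k) ≥ 2·(17k^3).
Also, for k ≥ 17 we have 2·(17k^3) ≥ 17(k+1)^3, since 2 ≥ (1 + 1/k)^3 for all k ≥ 17.
Combining, 2^(k + 1) ≥ 17(k+1)^3.
By induction, the statement is established for all n ≥ 17.
Hence the smallest such n_0 is 17.

n_0 = 17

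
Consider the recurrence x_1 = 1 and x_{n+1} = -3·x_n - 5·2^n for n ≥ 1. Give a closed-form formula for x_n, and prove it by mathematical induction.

Computing the first terms: x_1 = 1, x_2 = -13, x_3 = 19. This suggests x_n = -(-3)^n - 2^n.
When n = 1: the formula gives 1 = 1 = x_1.
Suppose the result is true for n = m, so x_m = -(-3)^m - 2^m.
Then x_{m+1} = -3·x_m - 5·2^m = -3·(-(-3)^m - 2^m) - 5·2^m = -(-3)^(m + 1) - 2^(m + 1),
which is the claimed formula at n = m+1.
This completes the induction.

x_n = -(-3)^n - 2^n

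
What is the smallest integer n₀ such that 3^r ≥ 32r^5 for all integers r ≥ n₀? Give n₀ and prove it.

n₀ = 16

At r = 15: 14348907 < 24300000, so the inequality fails and n₀ ≥ 16. We prove 3^r ≥ 32r^5 for all r ≥ 16.
For the base case r = 16: 3^r = 43046721 and 32r^5 = 33554432, so 43046721 ≥ 33554432.
Suppose the result is true for r = j, so 3^j ≥ 32j^5.
Then 3^(j + 1) = 3·(3^j) ≥ 3·(32j^5).
Also, for j ≥ 16 we have 3·(32j^5) ≥ 32(j+1)^5, since 3 ≥ (1 + 1/j)^5 for all j ≥ 16.
Combining, 3^(j + 1) ≥ 32(j+1)^5.
By induction, the statement is established for all r ≥ 16.
Hence the smallest such n₀ is 16.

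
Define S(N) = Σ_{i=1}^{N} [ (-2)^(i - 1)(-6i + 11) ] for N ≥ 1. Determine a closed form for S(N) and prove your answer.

S(N) = (-2)^N(2N - 3) + 3

We claim S(N) = (-2)^N(2N - 3) + 3 for all N ≥ 1.
For the base case N = 1: S(1) = 5, and the closed form gives 5. They agree.
Inductive step: suppose the statement holds for some i ≥ 1, so S(i) = (-2)^i(2i - 3) + 3.
Then S(i+1) = S(i) + ((-2)^i(-6i + 5)) = ((-2)^i(2i - 3) + 3) + ((-2)^i(-6i + 5)).
Simplifying, S(i+1) = -(-2)^(i + 1) - (-2)^(i + 2)i + 3 = (-2)^(i+1)(2(i+1) - 3) + 3,
which is the closed form with N = i+1.
By the principle of mathematical induction, the result holds for all N ≥ 1.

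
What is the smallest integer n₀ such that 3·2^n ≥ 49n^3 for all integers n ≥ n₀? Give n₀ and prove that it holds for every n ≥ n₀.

n₀ = 17

At n = 16: 196608 < 200704, so the inequality fails and n₀ ≥ 17. We prove 3·2^n ≥ 49n^3 for all n ≥ 17.
For the base case n = 17: 3·2^n = 393216 and 49n^3 = 240737, so 393216 ≥ 240737.
For the inductive step, assume it holds for an arbitrary j ≥ 17, so 3·2^j ≥ 49j^3.
Then 3·2^(j + 1) = 2·(3·2^j) ≥ 2·(49j^3).
Also, for j ≥ 17 we have 2·(49j^3) ≥ 49(j+1)^3, since 2 ≥ (1 + 1/j)^3 for all j ≥ 17.
Combining, 3·2^(j + 1) ≥ 49(j+1)^3.
This completes the induction.
Hence the smallest such n₀ is 17.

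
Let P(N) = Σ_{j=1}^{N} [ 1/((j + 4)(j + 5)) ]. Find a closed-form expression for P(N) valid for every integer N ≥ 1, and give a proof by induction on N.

We claim P(N) = N/(5(N + 5)) for all N ≥ 1.
For the base case N = 1: P(1) = 1/30, and the closed form gives 1/30. They agree.
For the inductive step, assume it holds for an arbitrary j ≥ 1, so P(j) = j/(5(j + 5)).
Then P(j+1) = P(j) + (1/((j + 5)(j + 6))) = (j/(5(j + 5))) + (1/((j + 5)(j + 6))).
Simplifying, P(j+1) = (j + 1)/(5(j + 6)) = (j+1)/(5((j+1) + 5)),
which is the closed form with N = j+1.
This completes the induction.

P(N) = N/(5(N + 5))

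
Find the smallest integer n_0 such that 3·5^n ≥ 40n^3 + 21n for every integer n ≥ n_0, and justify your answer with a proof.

n_0 = 5

At n = 4: 1875 < 2644, so the inequality fails and n_0 ≥ 5. We prove 3·5^n ≥ 40n^3 + 21n for all n ≥ 5.
When n = 5: 3·5^n = 9375 and 40n^3 + 21n = 5105, so 9375 ≥ 5105.
For the inductive step, assume it holds for an arbitrary r ≥ 5, so 3·5^r ≥ 40r^3 + 21r.
Then 3·5^(r + 1) = 5·(3·5^r) ≥ 5·(40r^3 + 21r).
Also, for r ≥ 5 we have 5·(40r^3 + 21r) ≥ 40(r+1)^3 + 21(r+1), since 5·(40r^3 + 21r) − (40(r+1)^3 + 21(r+1)) = 160r^3 - 120r^2 - 36r - 61, which is nonnegative for all r ≥ 5.
Combining, 3·5^(r + 1) ≥ 40(r+1)^3 + 21(r+1).
This completes the induction.
Hence the smallest such n_0 is 5.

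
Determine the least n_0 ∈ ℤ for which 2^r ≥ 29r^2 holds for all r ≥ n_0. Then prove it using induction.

At r = 12: 4096 < 4176, so the inequality fails and n_0 ≥ 13. We prove 2^r ≥ 29r^2 for all r ≥ 13.
Base case (r = 13): 2^r = 8192 and 29r^2 = 4901, so 8192 ≥ 4901.
For the inductive step, assume it holds for an arbitrary m ≥ 13, so 2^m ≥ 29m^2.
Then 2^(m + 1) = 2·(2^m) ≥ 2·(29m^2).
Also, for m ≥ 13 we have 2·(29m^2) ≥ 29(m+1)^2, since 2 ≥ (1 + 1/m)^2 for all m ≥ 13.
Combining, 2^(m + 1) ≥ 29(m+1)^2.
This completes the induction.
Hence the smallest such n_0 is 13.

n_0 = 13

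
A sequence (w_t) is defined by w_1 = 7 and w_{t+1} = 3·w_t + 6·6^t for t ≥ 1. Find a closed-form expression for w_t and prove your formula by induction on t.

Computing the first terms: w_1 = 7, w_2 = 57, w_3 = 387. This suggests w_t = -5·3^(t - 1) + 2·6^t.
When t = 1: the formula gives 7 = 7 = w_1.
Inductive step: suppose the statement holds for some m ≥ 1, so w_m = -5·3^(m - 1) + 2·6^m.
Then w_{m+1} = 3·w_m + 6·6^m = 3·(-5·3^(m - 1) + 2·6^m) + 6·6^m = -5·3^m + 2·6^(m + 1) = -5·3^((m+1) - 1) + 2·6^(m+1),
which is the claimed formula at t = m+1.
Hence, by induction on t, the claim holds for every t ≥ 1.

w_t = -5·3^(t - 1) + 2·6^t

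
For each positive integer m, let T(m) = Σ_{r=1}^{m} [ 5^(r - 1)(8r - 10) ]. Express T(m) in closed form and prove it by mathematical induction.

We claim T(m) = 5^m(2m - 3) + 3 for all m ≥ 1.
For the base case m = 1: T(1) = -2, and the closed form gives -2. They agree.
Inductive step: suppose the statement holds for some r ≥ 1, so T(r) = 5^r(2r - 3) + 3.
Then T(r+1) = T(r) + (5^r(8r - 2)) = (5^r(2r - 3) + 3) + (5^r(8r - 2)).
Simplifying, T(r+1) = 10·5^r·r - 5·5^r + 3 = 5^(r+1)(2(r+1) - 3) + 3,
which is the closed form with m = r+1.
Hence, by induction on m, the claim holds for every m ≥ 1.

T(m) = 5^m(2m - 3) + 3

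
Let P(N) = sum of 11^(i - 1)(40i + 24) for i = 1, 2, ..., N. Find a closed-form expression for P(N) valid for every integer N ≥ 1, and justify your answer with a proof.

P(N) = 2·11^N(2N + 1) - 2

We claim P(N) = 2·11^N(2N + 1) - 2 for all N ≥ 1.
Base case (N = 1): P(1) = 64, and the closed form gives 64. They agree.
Inductive step: assume the claim holds for N = i, so P(i) = 2·11^i(2i + 1) - 2.
Then P(i+1) = P(i) + (11^i(40i + 64)) = (2·11^i(2i + 1) - 2) + (11^i(40i + 64)).
Simplifying, P(i+1) = 44·11^i·i + 66·11^i - 2 = 2·11^(i+1)(2(i+1) + 1) - 2,
which is the closed form with N = i+1.
This completes the induction.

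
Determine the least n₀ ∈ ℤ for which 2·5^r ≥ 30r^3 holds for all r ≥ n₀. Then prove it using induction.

n₀ = 5

At r = 4: 1250 < 1920, so the inequality fails and n₀ ≥ 5. We prove 2·5^r ≥ 30r^3 for all r ≥ 5.
Base step (r = 5): 2·5^r = 6250 and 30r^3 = 3750, so 6250 ≥ 3750.
Inductive step: assume the claim holds for r = m, so 2·5^m ≥ 30m^3.
Then 2·5^(m + 1) = 5·(2·5^m) ≥ 5·(30m^3).
Also, for m ≥ 5 we have 5·(30m^3) ≥ 30(m+1)^3, since 5 ≥ (1 + 1/m)^3 for all m ≥ 5.
Combining, 2·5^(m + 1) ≥ 30(m+1)^3.
This completes the induction.
Hence the smallest such n₀ is 5.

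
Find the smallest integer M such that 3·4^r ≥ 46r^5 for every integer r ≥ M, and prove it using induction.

At r = 10: 3145728 < 4600000, so the inequality fails and M ≥ 11. We prove 3·4^r ≥ 46r^5 for all r ≥ 11.
Base step (r = 11): 3·4^r = 12582912 and 46r^5 = 7408346, so 12582912 ≥ 7408346.
Suppose the result is true for r = m, so 3·4^m ≥ 46m^5.
Then 3·4^(m + 1) = 4·(3·4^m) ≥ 4·(46m^5).
Also, for m ≥ 11 we have 4·(46m^5) ≥ 46(m+1)^5, since 4 ≥ (1 + 1/m)^5 for all m ≥ 11.
Combining, 3·4^(m + 1) ≥ 46(m+1)^5.
This completes the induction.
Hence the smallest such M is 11.

M = 11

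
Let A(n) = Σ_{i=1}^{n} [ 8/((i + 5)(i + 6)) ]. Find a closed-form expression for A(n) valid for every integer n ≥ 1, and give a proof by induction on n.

A(n) = 4n/(3(n + 6))

We claim A(n) = 4n/(3(n + 6)) for all n ≥ 1.
When n = 1: A(1) = 4/21, and the closed form gives 4/21. They agree.
Inductive step: suppose the statement holds for some i ≥ 1, so A(i) = 4i/(3(i + 6)).
Then A(i+1) = A(i) + (8/((i + 6)(i + 7))) = (4i/(3(i + 6))) + (8/((i + 6)(i + 7))).
Simplifying, A(i+1) = 4(i + 1)/(3(i + 7)) = 4(i+1)/(3((i+1) + 6)),
which is the closed form with n = i+1.
By induction, the statement is established for all n ≥ 1.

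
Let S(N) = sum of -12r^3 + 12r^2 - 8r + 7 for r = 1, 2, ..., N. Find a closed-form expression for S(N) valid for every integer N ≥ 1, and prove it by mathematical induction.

S(N) = -N(3N^3 + 2N^2 + N - 5)

We claim S(N) = -N(3N^3 + 2N^2 + N - 5) for all N ≥ 1.
When N = 1: S(1) = -1, and the closed form gives -1. They agree.
For the inductive step, assume it holds for an arbitrary r ≥ 1, so S(r) = r(-3r^3 - 2r^2 - r + 5).
Then S(r+1) = S(r) + (-12r^3 - 24r^2 - 20r - 1) = (r(-3r^3 - 2r^2 - r + 5)) + (-12r^3 - 24r^2 - 20r - 1).
Simplifying, S(r+1) = -(r + 1)(3r^3 + 11r^2 + 14r + 1) = -(r+1)(3(r+1)^3 + 2(r+1)^2 + (r+1) - 5),
which is the closed form with N = r+1.
By the principle of mathematical induction, the result holds for all N ≥ 1.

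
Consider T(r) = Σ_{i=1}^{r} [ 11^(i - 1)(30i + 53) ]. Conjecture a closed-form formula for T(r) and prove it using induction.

We claim T(r) = 11^r(3r + 5) - 5 for all r ≥ 1.
Base case (r = 1): T(1) = 83, and the closed form gives 83. They agree.
Inductive step: assume the claim holds for r = i, so T(i) = 11^i(3i + 5) - 5.
Then T(i+1) = T(i) + (11^i(30i + 83)) = (11^i(3i + 5) - 5) + (11^i(30i + 83)).
Simplifying, T(i+1) = 33·11^i·i + 88·11^i - 5 = 11^(i+1)(3(i+1) + 5) - 5,
which is the closed form with r = i+1.
Hence, by induction on r, the claim holds for every r ≥ 1.

T(r) = 11^r(3r + 5) - 5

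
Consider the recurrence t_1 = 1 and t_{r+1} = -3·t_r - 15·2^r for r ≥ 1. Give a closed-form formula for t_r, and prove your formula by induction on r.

Computing the first terms: t_1 = 1, t_2 = -33, t_3 = 39. This suggests t_r = 7(-3)^(r - 1) - 3·2^r.
When r = 1: the formula gives 1 = 1 = t_1.
Inductive step: assume the claim holds for r = k, so t_k = 7(-3)^(k - 1) - 3·2^k.
Then t_{k+1} = -3·t_k - 15·2^k = -3·(7(-3)^(k - 1) - 3·2^k) - 15·2^k = 7(-3)^k - 3·2^(k + 1) = 7(-3)^((k+1) - 1) - 3·2^(k+1),
which is the claimed formula at r = k+1.
This completes the induction.

t_r = 7(-3)^(r - 1) - 3·2^r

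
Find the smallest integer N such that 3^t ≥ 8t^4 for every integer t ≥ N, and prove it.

N = 11

At t = 10: 59049 < 80000, so the inequality fails and N ≥ 11. We prove 3^t ≥ 8t^4 for all t ≥ 11.
Base step (t = 11): 3^t = 177147 and 8t^4 = 117128, so 177147 ≥ 117128.
Inductive step: suppose the statement holds for some m ≥ 11, so 3^m ≥ 8m^4.
Then 3^(m + 1) = 3·(3^m) ≥ 3·(8m^4).
Also, for m ≥ 11 we have 3·(8m^4) ≥ 8(m+1)^4, since 3 ≥ (1 + 1/m)^4 for all m ≥ 11.
Combining, 3^(m + 1) ≥ 8(m+1)^4.
This completes the induction.
Hence the smallest such N is 11.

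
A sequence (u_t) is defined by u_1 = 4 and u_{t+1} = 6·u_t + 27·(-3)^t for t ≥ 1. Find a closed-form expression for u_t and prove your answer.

Computing the first terms: u_1 = 4, u_2 = -57, u_3 = -99. This suggests u_t = (-3)^(t + 1) - 5·6^(t - 1).
When t = 1: the formula gives 4 = 4 = u_1.
For the inductive step, assume it holds for an arbitrary j ≥ 1, so u_j = (-3)^(j + 1) - 5·6^(j - 1).
Then u_{j+1} = 6·u_j + 27·(-3)^j = 6·((-3)^(j + 1) - 5·6^(j - 1)) + 27·(-3)^j = (-3)^(j + 2) - 5·6^j = (-3)^((j+1) + 1) - 5·6^((j+1) - 1),
which is the claimed formula at t = j+1.
By induction, the statement is established for all t ≥ 1.

u_t = (-3)^(t + 1) - 5·6^(t - 1)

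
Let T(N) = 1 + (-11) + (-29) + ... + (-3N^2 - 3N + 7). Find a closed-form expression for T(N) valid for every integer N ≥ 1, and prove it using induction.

We claim T(N) = -N(N^2 + 3N - 5) for all N ≥ 1.
For the base case N = 1: T(1) = 1, and the closed form gives 1. They agree.
Suppose the result is true for N = p, so T(p) = p(-p^2 - 3p + 5).
Then T(p+1) = T(p) + (-3p^2 - 9p + 1) = (p(-p^2 - 3p + 5)) + (-3p^2 - 9p + 1).
Simplifying, T(p+1) = -(p + 1)(p^2 + 5p - 1) = -(p+1)((p+1)^2 + 3(p+1) - 5),
which is the closed form with N = p+1.
This completes the induction.

T(N) = -N(N^2 + 3N - 5)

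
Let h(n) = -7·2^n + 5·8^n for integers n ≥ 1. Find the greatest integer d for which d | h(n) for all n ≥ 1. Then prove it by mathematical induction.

Computing the first values: h(1) = 26 and h(2) = 292; gcd(26, 292) = 2, so d ≤ 2.
We prove 2 | -7·2^n + 5·8^n for all n ≥ 1 by induction on n.
Base step (n = 1): h(1) = 26 = 2·(13), so 2 | h(1).
Inductive step: assume the claim holds for n = m, i.e. 2 | h(m). Then
h(m+1) − 8·h(m) = (-7·2^(m+1) + 5·8^(m+1)) − 8·(-7·2^m + 5·8^m) = (-7)·2^m·(2 − 8) = (42)·2^m. Since 2 | h(m) by the inductive hypothesis, 2 | 8·h(m); and 2 | 42 since 42 = 2·21. Therefore 2 | h(m+1).
By the principle of mathematical induction, the result holds for all n ≥ 1.
Therefore the largest such d is 2.

d = 2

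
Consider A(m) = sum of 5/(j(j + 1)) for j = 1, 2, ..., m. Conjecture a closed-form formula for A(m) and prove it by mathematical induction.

A(m) = 5m/(m + 1)

We claim A(m) = 5m/(m + 1) for all m ≥ 1.
For the base case m = 1: A(1) = 5/2, and the closed form gives 5/2. They agree.
Inductive step: assume the claim holds for m = j, so A(j) = 5j/(j + 1).
Then A(j+1) = A(j) + (5/((j + 1)(j + 2))) = (5j/(j + 1)) + (5/((j + 1)(j + 2))).
Simplifying, A(j+1) = 5(j + 1)/(j + 2) = 5(j+1)/((j+1) + 1),
which is the closed form with m = j+1.
This completes the induction.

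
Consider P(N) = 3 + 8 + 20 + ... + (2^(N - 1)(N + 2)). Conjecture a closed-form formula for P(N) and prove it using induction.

P(N) = 2^N(N + 1) - 1

We claim P(N) = 2^N(N + 1) - 1 for all N ≥ 1.
For the base case N = 1: P(1) = 3, and the closed form gives 3. They agree.
Inductive step: assume the claim holds for N = j, so P(j) = 2^j(j + 1) - 1.
Then P(j+1) = P(j) + (2^j(j + 3)) = (2^j(j + 1) - 1) + (2^j(j + 3)).
Simplifying, P(j+1) = 2^(j + 1)j + 2^(j + 2) - 1 = 2^(j+1)((j+1) + 1) - 1,
which is the closed form with N = j+1.
Hence, by induction on N, the claim holds for every N ≥ 1.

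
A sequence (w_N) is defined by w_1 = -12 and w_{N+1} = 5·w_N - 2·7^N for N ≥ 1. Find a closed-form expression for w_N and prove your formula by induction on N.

w_N = -5^N - 7^N

Computing the first terms: w_1 = -12, w_2 = -74, w_3 = -468. This suggests w_N = -5^N - 7^N.
When N = 1: the formula gives -12 = -12 = w_1.
Suppose the result is true for N = r, so w_r = -5^r - 7^r.
Then w_{r+1} = 5·w_r - 2·7^r = 5·(-5^r - 7^r) - 2·7^r = -5^(r + 1) - 7^(r + 1),
which is the claimed formula at N = r+1.
By the principle of mathematical induction, the result holds for all N ≥ 1.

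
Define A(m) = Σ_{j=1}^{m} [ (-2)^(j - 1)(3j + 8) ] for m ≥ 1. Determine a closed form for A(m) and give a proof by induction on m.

We claim A(m) = -(-2)^m(m + 3) + 3 for all m ≥ 1.
For the base case m = 1: A(1) = 11, and the closed form gives 11. They agree.
Inductive step: assume the claim holds for m = j, so A(j) = -(-2)^j(j + 3) + 3.
Then A(j+1) = A(j) + ((-2)^j(3j + 11)) = (-(-2)^j(j + 3) + 3) + ((-2)^j(3j + 11)).
Simplifying, A(j+1) = -(-2)^(j + 1)j - (-2)^(j + 3) + 3 = -(-2)^(j+1)((j+1) + 3) + 3,
which is the closed form with m = j+1.
By the principle of mathematical induction, the result holds for all m ≥ 1.

A(m) = -(-2)^m(m + 3) + 3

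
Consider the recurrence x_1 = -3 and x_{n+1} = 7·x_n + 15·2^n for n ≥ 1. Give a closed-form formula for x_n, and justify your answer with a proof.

Computing the first terms: x_1 = -3, x_2 = 9, x_3 = 123. This suggests x_n = -3·2^n + 3·7^(n - 1).
Base case (n = 1): the formula gives -3 = -3 = x_1.
For the inductive step, assume it holds for an arbitrary m ≥ 1, so x_m = -3·2^m + 3·7^(m - 1).
Then x_{m+1} = 7·x_m + 15·2^m = 7·(-3·2^m + 3·7^(m - 1)) + 15·2^m = -3·2^(m + 1) + 3·7^m = -3·2^(m+1) + 3·7^((m+1) - 1),
which is the claimed formula at n = m+1.
Hence, by induction on n, the claim holds for every n ≥ 1.

x_n = -3·2^n + 3·7^(n - 1)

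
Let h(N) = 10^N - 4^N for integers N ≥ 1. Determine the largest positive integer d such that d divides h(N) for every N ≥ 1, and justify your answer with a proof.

d = 6

Computing the first values: h(1) = 6 and h(2) = 84; gcd(6, 84) = 6, so d ≤ 6.
We prove 6 | 10^N - 4^N for all N ≥ 1 by induction on N.
For the base case N = 1: h(1) = 6 = 6·(1), so 6 | h(1).
Inductive step: suppose the statement holds for some i ≥ 1, i.e. 6 | h(i). Then
10^{i+1} − 4^{i+1} = 10·10^i − 4·4^i = 10·(10^i − 4^i) + (6)·4^i. The first term is divisible by 6 by the inductive hypothesis, and the second term (6)·4^i is divisible by 6 since 6 | 6. Hence 6 | h(i+1).
By the principle of mathematical induction, the result holds for all N ≥ 1.
Therefore the largest such d is 6.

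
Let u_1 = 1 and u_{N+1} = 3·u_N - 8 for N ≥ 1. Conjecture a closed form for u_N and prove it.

Computing the first terms: u_1 = 1, u_2 = -5, u_3 = -23. This suggests u_N = -3^N + 4.
For the base case N = 1: the formula gives 1 = 1 = u_1.
For the inductive step, assume it holds for an arbitrary p ≥ 1, so u_p = -3^p + 4.
Then u_{p+1} = 3·u_p - 8 = 3·(-3^p + 4) - 8 = -3^(p + 1) + 4,
which is the claimed formula at N = p+1.
By induction, the statement is established for all N ≥ 1.

u_N = -3^N + 4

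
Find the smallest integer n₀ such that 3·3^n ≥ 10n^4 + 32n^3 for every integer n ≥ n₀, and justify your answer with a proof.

n₀ = 10

At n = 9: 59049 < 88938, so the inequality fails and n₀ ≥ 10. We prove 3·3^n ≥ 10n^4 + 32n^3 for all n ≥ 10.
When n = 10: 3·3^n = 177147 and 10n^4 + 32n^3 = 132000, so 177147 ≥ 132000.
Inductive step: assume the claim holds for n = r, so 3·3^r ≥ 10r^4 + 32r^3.
Then 3·3^(r + 1) = 3·(3·3^r) ≥ 3·(10r^4 + 32r^3).
Also, for r ≥ 10 we have 3·(10r^4 + 32r^3) ≥ 10(r+1)^4 + 32(r+1)^3, since 3·(10r^4 + 32r^3) − (10(r+1)^4 + 32(r+1)^3) = 20r^4 + 24r^3 - 156r^2 - 136r - 42, which is nonnegative for all r ≥ 10.
Combining, 3·3^(r + 1) ≥ 10(r+1)^4 + 32(r+1)^3.
Hence, by induction on n, the claim holds for every n ≥ 10.
Hence the smallest such n₀ is 10.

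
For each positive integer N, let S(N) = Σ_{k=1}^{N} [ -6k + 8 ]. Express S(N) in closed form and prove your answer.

We claim S(N) = -N(3N - 5) for all N ≥ 1.
Base case (N = 1): S(1) = 2, and the closed form gives 2. They agree.
Inductive step: suppose the statement holds for some k ≥ 1, so S(k) = k(-3k + 5).
Then S(k+1) = S(k) + (-6k + 2) = (k(-3k + 5)) + (-6k + 2).
Simplifying, S(k+1) = -(k + 1)(3k - 2) = -(k+1)(3(k+1) - 5),
which is the closed form with N = k+1.
By induction, the statement is established for all N ≥ 1.

S(N) = -N(3N - 5)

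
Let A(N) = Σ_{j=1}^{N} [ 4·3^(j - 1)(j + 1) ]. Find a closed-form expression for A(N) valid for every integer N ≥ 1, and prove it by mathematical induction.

A(N) = 3^N(2N + 1) - 1

We claim A(N) = 3^N(2N + 1) - 1 for all N ≥ 1.
Base case (N = 1): A(1) = 8, and the closed form gives 8. They agree.
Inductive step: assume the claim holds for N = j, so A(j) = 3^j(2j + 1) - 1.
Then A(j+1) = A(j) + (4·3^j(j + 2)) = (3^j(2j + 1) - 1) + (4·3^j(j + 2)).
Simplifying, A(j+1) = 6·3^j·j + 9·3^j - 1 = 3^(j+1)(2(j+1) + 1) - 1,
which is the closed form with N = j+1.
By the principle of mathematical induction, the result holds for all N ≥ 1.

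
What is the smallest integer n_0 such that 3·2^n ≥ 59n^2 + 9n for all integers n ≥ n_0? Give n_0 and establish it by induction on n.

n_0 = 12

At n = 11: 6144 < 7238, so the inequality fails and n_0 ≥ 12. We prove 3·2^n ≥ 59n^2 + 9n for all n ≥ 12.
Base case (n = 12): 3·2^n = 12288 and 59n^2 + 9n = 8604, so 12288 ≥ 8604.
Suppose the result is true for n = m, so 3·2^m ≥ 59m^2 + 9m.
Then 3·2^(m + 1) = 2·(3·2^m) ≥ 2·(59m^2 + 9m).
Also, for m ≥ 12 we have 2·(59m^2 + 9m) ≥ 59(m+1)^2 + 9(m+1), since 2·(59m^2 + 9m) − (59(m+1)^2 + 9(m+1)) = 59m^2 - 109m - 68, which is nonnegative for all m ≥ 12.
Combining, 3·2^(m + 1) ≥ 59(m+1)^2 + 9(m+1).
By induction, the statement is established for all n ≥ 12.
Hence the smallest such n_0 is 12.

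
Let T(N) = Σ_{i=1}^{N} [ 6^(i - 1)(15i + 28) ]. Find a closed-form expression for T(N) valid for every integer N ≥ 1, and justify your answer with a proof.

T(N) = 6^N(3N + 5) - 5

We claim T(N) = 6^N(3N + 5) - 5 for all N ≥ 1.
Base case (N = 1): T(1) = 43, and the closed form gives 43. They agree.
Suppose the result is true for N = i, so T(i) = 6^i(3i + 5) - 5.
Then T(i+1) = T(i) + (6^i(15i + 43)) = (6^i(3i + 5) - 5) + (6^i(15i + 43)).
Simplifying, T(i+1) = 18·6^i·i + 48·6^i - 5 = 6^(i+1)(3(i+1) + 5) - 5,
which is the closed form with N = i+1.
Hence, by induction on N, the claim holds for every N ≥ 1.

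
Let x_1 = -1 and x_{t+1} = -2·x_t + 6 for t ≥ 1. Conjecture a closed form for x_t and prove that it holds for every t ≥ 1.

x_t = -3(-2)^(t - 1) + 2

Computing the first terms: x_1 = -1, x_2 = 8, x_3 = -10. This suggests x_t = -3(-2)^(t - 1) + 2.
Base case (t = 1): the formula gives -1 = -1 = x_1.
Inductive step: assume the claim holds for t = p, so x_p = -3(-2)^(p - 1) + 2.
Then x_{p+1} = -2·x_p + 6 = -2·(-3(-2)^(p - 1) + 2) + 6 = -3(-2)^p + 2 = -3(-2)^((p+1) - 1) + 2,
which is the claimed formula at t = p+1.
Hence, by induction on t, the claim holds for every t ≥ 1.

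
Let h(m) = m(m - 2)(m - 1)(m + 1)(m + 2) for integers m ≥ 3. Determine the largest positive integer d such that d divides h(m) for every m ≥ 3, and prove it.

Computing the first values: h(3) = 120 and h(4) = 720; gcd(120, 720) = 120, so d ≤ 120.
We prove 120 | m(m - 2)(m - 1)(m + 1)(m + 2) for all m ≥ 3 by induction on m.
Base case (m = 3): h(3) = 120 = 120·(1), so 120 | h(3).
Suppose the result is true for m = j, i.e. 120 | h(j). Then
h(j+1) − h(j) = (j-1)·j·(j+1)·(j+2)·(j+3) − (j-2)·(j-1)·j·(j+1)·(j+2) = (j-1)·j·(j+1)·(j+2)·[(j+3) − (j-2)] = 5·(j-1)·j·(j+1)·(j+2). The product of 4 consecutive integers is divisible by (4)! = 24, so h(j+1) − h(j) is divisible by 5·24 = 120. By the inductive hypothesis 120 | h(j), hence 120 | h(j+1).
By the principle of mathematical induction, the result holds for all m ≥ 3.
Therefore the largest such d is 120.

d = 120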